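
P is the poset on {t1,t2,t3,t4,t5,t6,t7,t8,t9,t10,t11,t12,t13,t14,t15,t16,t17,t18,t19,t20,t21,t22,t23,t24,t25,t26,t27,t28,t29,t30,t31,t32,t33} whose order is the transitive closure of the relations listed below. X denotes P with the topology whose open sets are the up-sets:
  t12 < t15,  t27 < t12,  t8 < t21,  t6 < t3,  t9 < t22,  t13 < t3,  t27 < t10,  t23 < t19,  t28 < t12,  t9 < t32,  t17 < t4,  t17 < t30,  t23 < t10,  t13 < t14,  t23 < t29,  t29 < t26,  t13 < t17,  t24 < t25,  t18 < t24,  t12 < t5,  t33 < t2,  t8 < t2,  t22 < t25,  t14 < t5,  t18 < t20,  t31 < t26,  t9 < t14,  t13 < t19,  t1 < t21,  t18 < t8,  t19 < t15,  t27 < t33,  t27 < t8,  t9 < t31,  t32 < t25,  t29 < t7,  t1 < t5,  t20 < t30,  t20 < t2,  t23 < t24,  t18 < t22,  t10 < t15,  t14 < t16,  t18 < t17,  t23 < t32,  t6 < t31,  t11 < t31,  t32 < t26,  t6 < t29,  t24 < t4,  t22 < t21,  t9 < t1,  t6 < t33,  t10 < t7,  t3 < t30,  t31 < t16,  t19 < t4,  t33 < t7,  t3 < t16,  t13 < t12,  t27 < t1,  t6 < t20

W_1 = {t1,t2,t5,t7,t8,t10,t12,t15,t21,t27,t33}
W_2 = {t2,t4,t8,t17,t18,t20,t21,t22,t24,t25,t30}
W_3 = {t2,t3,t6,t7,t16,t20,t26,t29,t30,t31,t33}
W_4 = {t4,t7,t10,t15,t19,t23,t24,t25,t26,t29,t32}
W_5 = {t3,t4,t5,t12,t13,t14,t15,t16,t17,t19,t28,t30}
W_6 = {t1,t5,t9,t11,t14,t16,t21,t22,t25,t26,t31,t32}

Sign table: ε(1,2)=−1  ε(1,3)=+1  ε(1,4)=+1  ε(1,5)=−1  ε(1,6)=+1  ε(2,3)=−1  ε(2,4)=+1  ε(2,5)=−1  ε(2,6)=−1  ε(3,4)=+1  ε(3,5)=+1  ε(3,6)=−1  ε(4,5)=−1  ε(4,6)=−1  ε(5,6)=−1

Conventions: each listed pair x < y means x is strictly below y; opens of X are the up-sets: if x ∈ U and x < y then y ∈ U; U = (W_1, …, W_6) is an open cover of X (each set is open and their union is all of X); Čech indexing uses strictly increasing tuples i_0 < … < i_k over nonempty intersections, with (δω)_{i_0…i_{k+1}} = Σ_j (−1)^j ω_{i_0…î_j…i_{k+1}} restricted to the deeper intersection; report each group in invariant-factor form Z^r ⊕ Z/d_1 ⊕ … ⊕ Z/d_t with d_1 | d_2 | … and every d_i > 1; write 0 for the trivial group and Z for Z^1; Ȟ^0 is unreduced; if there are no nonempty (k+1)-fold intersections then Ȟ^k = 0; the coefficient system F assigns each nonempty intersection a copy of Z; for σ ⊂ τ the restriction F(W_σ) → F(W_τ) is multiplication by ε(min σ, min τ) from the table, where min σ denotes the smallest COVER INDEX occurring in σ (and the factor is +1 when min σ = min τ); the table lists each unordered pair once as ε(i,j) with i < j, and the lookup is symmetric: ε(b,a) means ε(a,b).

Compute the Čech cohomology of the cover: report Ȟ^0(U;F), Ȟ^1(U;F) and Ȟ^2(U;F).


nerve of the cover:
  W12={t2,t8,t21} W13={t2,t7,t33} W14={t7,t10,t15} W15={t5,t12,t15} W16={t1,t5,t21} W23={t2,t20,t30} W24={t4,t24,t25} W25={t4,t17,t30} W26={t21,t22,t25} W34={t7,t26,t29} W35={t3,t16,t30} W36={t16,t26,t31} W45={t4,t15,t19} W46={t25,t26,t32} W56={t5,t14,t16}
  W123={t2} W126={t21} W134={t7} W145={t15} W156={t5} W235={t30} W245={t4} W246={t25} W346={t26} W356={t16}
C dims 6,15,10; δ0: rk 6, SNF 1^5·2; δ1: rk 9, SNF 1^9
Ȟ^0 = (6 − 6) − 0 = 0, so Ȟ^0 ≅ 0
Ȟ^1 = (15 − 9) − 6 = 0 plus torsion [2], so Ȟ^1 ≅ Z/2
Ȟ^2 = (10 − 0) − 9 = 1, so Ȟ^2 ≅ Z

Ȟ^0 ≅ 0,  Ȟ^1 ≅ Z/2,  Ȟ^2 ≅ Z


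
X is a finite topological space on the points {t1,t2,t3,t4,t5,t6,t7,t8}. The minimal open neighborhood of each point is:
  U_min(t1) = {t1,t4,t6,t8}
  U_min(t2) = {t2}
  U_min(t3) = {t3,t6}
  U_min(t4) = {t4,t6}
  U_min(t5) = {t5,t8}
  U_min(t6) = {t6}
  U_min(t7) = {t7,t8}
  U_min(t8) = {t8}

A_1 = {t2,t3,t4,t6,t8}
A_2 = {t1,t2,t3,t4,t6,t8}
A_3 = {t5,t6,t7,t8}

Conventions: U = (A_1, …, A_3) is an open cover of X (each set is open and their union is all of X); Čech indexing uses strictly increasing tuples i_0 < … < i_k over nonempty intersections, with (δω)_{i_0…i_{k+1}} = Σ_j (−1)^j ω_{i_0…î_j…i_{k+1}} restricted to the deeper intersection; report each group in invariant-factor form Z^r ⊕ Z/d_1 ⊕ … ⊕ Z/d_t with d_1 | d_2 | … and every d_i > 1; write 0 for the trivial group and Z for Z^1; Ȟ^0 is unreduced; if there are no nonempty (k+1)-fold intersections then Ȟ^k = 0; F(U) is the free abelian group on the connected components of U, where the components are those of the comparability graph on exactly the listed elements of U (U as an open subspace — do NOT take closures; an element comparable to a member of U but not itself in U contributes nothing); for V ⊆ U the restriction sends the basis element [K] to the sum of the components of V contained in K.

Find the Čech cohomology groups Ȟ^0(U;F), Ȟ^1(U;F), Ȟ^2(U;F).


Ȟ^0(U;F) ≅ Z^2; Ȟ^1(U;F) ≅ 0; Ȟ^2(U;F) ≅ 0

nerve of the cover:
  A12={t2,t3,t4,t6,t8} A13={t6,t8} A23={t6,t8}
  A123={t6,t8}
components per intersection:
  A1: {t2} {t3,t4,t6} {t8}
  A2: {t1,t3,t4,t6,t8} {t2}
  A3: {t5,t7,t8} {t6}
  A12: {t2} {t3,t4,t6} {t8}
  A13: {t6} {t8}
  A23: {t6} {t8}
  A123: {t6} {t8}
C dims 7,7,2; δ0: rk 5, SNF 1^5; δ1: rk 2, SNF 1^2
Ȟ^0 = (7 − 5) − 0 = 2, so Ȟ^0 ≅ Z^2
Ȟ^1 = (7 − 2) − 5 = 0, so Ȟ^1 ≅ 0
Ȟ^2 = (2 − 0) − 2 = 0, so Ȟ^2 ≅ 0


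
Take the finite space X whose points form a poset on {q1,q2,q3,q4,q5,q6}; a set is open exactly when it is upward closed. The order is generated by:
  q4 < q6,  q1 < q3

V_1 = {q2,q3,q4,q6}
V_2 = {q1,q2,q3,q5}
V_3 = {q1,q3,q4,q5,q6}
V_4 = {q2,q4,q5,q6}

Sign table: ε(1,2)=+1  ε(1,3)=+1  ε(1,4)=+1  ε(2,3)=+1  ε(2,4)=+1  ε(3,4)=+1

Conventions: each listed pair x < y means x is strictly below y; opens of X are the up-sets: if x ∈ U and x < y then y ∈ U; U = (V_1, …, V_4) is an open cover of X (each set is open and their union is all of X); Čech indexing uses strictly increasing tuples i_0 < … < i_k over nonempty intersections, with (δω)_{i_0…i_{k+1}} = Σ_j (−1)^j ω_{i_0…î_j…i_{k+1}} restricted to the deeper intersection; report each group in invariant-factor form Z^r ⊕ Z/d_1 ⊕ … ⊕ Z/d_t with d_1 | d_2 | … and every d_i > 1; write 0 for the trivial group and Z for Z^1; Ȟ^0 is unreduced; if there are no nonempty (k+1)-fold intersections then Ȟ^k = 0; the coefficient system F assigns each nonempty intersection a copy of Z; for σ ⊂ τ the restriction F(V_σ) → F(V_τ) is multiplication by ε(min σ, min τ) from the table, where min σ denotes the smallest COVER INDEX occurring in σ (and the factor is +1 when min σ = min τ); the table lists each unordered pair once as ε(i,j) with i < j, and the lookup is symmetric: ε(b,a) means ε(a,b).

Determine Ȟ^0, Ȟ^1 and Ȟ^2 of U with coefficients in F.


cover nerve:
  V12={q2,q3} V13={q3,q4,q6} V14={q2,q4,q6} V23={q1,q3,q5} V24={q2,q5} V34={q4,q5,q6}
  V123={q3} V124={q2} V134={q4,q6} V234={q5}
C dims 4,6,4; δ0: rk 3, SNF 1^3; δ1: rk 3, SNF 1^3
Ȟ^0: (4−3)−0=1 ⇒ Z
Ȟ^1: (6−3)−3=0 ⇒ 0
Ȟ^2: (4−0)−3=1 ⇒ Z

Ȟ^0 ≅ Z,  Ȟ^1 ≅ 0,  Ȟ^2 ≅ Z


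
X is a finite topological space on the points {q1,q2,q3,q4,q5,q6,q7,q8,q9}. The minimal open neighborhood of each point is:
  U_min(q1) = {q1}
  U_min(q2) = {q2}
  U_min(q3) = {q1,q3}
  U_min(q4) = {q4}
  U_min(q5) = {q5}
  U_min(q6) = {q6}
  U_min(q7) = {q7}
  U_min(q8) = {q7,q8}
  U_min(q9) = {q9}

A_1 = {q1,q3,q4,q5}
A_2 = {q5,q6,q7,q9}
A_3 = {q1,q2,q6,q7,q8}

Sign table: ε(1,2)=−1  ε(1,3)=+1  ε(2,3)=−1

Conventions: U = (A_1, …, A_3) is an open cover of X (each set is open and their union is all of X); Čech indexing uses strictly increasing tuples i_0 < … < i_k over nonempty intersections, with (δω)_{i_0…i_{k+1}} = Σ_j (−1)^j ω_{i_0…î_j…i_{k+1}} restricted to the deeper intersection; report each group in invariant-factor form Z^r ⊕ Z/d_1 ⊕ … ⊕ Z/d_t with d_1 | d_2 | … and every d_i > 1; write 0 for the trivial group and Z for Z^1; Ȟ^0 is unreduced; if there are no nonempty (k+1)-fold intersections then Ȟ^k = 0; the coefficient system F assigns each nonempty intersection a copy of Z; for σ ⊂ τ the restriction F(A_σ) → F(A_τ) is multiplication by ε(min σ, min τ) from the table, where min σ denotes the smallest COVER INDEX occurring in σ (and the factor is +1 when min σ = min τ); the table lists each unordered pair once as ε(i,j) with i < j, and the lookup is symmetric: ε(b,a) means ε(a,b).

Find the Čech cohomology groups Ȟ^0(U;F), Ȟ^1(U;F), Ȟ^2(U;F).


Ȟ^0 ≅ Z,  Ȟ^1 ≅ Z,  Ȟ^2 ≅ 0

intersection data:
  A12={q5} A13={q1} A23={q6,q7}
C dims 3,3; δ0: rk 2, SNF 1^2
Ȟ^0 = (3 − 2) − 0 = 1, so Ȟ^0 ≅ Z
Ȟ^1 = (3 − 0) − 2 = 1, so Ȟ^1 ≅ Z
Ȟ^2 = (0 − 0) − 0 = 0, so Ȟ^2 ≅ 0


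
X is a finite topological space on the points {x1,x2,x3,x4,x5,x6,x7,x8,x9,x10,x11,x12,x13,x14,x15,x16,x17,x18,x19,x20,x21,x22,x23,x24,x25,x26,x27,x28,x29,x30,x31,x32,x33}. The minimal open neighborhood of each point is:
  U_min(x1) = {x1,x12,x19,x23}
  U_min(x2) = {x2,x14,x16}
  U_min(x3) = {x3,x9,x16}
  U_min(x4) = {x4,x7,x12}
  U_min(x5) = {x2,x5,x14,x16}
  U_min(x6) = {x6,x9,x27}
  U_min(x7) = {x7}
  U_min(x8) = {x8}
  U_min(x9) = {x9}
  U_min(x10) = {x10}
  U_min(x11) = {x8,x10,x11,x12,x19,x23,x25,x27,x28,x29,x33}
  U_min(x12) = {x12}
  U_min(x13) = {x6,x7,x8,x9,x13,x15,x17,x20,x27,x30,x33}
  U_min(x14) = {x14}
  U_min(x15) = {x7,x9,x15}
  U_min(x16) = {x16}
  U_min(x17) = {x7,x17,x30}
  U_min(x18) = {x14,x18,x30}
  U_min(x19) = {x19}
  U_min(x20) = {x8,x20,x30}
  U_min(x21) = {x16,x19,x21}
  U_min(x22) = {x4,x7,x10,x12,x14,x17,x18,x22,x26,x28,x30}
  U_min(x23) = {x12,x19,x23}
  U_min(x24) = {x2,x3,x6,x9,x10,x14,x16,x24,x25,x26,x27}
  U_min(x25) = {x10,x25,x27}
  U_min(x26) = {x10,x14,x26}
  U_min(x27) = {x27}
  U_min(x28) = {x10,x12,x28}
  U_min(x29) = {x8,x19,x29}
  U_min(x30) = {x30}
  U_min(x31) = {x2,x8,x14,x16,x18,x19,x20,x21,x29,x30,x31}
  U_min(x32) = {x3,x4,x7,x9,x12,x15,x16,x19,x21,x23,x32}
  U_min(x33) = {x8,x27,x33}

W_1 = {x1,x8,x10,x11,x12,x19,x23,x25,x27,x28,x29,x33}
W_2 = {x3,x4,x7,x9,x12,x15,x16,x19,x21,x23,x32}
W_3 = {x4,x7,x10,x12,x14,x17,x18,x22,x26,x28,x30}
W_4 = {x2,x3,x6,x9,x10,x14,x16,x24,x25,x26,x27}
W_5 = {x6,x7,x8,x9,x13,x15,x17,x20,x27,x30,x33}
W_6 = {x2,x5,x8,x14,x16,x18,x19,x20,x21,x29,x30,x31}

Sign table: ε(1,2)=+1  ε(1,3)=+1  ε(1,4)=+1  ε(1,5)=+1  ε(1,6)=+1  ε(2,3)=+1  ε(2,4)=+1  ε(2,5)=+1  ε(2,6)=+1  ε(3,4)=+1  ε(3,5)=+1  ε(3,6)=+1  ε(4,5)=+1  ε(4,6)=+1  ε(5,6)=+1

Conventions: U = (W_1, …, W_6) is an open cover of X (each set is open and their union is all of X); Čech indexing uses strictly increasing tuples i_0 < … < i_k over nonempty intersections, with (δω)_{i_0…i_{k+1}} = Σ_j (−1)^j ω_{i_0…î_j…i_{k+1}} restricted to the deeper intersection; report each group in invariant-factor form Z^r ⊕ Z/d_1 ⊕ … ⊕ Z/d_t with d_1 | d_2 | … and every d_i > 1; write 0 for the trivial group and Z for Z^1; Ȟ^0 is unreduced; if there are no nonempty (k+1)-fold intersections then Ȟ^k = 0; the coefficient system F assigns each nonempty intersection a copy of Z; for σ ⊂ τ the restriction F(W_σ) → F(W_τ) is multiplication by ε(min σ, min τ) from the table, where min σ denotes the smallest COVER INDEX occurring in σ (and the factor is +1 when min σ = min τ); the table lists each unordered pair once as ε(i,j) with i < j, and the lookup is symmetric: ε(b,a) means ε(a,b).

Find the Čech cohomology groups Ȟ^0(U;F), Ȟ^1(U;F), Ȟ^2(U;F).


nonempty overlaps:
  W12={x12,x19,x23} W13={x10,x12,x28} W14={x10,x25,x27} W15={x8,x27,x33} W16={x8,x19,x29} W23={x4,x7,x12} W24={x3,x9,x16} W25={x7,x9,x15} W26={x16,x19,x21} W34={x10,x14,x26} W35={x7,x17,x30} W36={x14,x18,x30} W45={x6,x9,x27} W46={x2,x14,x16} W56={x8,x20,x30}
  W123={x12} W126={x19} W134={x10} W145={x27} W156={x8} W235={x7} W245={x9} W246={x16} W346={x14} W356={x30}
C dims 6,15,10; δ0: rk 5, SNF 1^5; δ1: rk 10, SNF 1^9·2
degree 0: 6−5−0 = 1 → Ȟ^0 ≅ Z
degree 1: 15−10−5 = 0 → Ȟ^1 ≅ 0
degree 2: 10−0−10 = 0 plus torsion [2] → Ȟ^2 ≅ Z/2

Ȟ^0 ≅ Z, Ȟ^1 ≅ 0, Ȟ^2 ≅ Z/2


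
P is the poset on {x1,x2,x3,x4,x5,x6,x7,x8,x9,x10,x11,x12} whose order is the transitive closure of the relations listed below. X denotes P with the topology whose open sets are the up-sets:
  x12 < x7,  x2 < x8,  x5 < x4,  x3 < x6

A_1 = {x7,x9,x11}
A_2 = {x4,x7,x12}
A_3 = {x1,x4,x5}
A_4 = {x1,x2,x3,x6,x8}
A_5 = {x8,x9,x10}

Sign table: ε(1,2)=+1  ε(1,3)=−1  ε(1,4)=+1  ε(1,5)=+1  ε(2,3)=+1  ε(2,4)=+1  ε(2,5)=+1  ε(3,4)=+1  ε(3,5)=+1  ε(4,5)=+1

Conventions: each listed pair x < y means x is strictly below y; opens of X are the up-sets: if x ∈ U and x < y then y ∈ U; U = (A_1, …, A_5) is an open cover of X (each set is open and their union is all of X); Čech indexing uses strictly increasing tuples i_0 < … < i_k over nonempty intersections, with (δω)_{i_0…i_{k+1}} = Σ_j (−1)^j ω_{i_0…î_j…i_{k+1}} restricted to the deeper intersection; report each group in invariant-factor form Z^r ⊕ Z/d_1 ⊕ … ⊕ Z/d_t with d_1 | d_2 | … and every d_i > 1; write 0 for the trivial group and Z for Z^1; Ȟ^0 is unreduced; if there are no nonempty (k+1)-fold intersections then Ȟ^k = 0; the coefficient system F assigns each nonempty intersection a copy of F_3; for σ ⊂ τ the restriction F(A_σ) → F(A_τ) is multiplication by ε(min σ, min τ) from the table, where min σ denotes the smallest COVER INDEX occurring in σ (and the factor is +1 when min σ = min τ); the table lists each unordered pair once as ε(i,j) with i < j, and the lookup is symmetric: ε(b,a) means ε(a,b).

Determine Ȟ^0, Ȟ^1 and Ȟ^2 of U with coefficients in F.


cover nerve:
  A12={x7} A15={x9} A23={x4} A34={x1} A45={x8}
C dims 5,5; δ0: rk_F3 4
Ȟ^0: (5−4)−0=1 ⇒ Z/3
Ȟ^1: (5−0)−4=1 ⇒ Z/3
Ȟ^2: (0−0)−0=0 ⇒ 0

Ȟ^0 = Z/3; Ȟ^1 = Z/3; Ȟ^2 = 0


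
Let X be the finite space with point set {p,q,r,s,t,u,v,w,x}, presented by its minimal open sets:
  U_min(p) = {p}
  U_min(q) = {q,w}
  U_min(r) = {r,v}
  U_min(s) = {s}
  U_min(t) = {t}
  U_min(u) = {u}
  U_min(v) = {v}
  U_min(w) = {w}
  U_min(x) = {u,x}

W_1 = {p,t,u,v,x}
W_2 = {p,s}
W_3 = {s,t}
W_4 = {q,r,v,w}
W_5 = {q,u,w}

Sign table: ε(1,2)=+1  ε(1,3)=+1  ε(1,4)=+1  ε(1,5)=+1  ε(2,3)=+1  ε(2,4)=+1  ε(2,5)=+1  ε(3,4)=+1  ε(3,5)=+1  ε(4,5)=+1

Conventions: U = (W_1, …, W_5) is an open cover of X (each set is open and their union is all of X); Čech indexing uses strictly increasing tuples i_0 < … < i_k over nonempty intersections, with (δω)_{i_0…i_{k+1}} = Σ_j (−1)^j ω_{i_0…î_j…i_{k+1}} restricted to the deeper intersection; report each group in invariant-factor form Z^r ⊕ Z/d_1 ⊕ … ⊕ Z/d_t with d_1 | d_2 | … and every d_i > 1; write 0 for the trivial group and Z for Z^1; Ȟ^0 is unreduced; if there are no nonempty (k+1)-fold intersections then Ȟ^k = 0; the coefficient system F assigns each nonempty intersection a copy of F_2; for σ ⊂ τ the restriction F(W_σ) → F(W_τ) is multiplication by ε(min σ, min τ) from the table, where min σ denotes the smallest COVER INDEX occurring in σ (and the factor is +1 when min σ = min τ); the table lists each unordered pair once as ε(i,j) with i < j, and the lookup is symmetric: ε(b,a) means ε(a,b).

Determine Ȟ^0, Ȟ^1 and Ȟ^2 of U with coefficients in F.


Ȟ^0 = Z/2, Ȟ^1 = Z/2 ⊕ Z/2 and Ȟ^2 = 0

cover nerve:
  W12={p} W13={t} W14={v} W15={u} W23={s} W45={q,w}
C dims 5,6; δ0: rk_F2 4
Ȟ^0: (5−4)−0=1 ⇒ Z/2
Ȟ^1: (6−0)−4=2 ⇒ Z/2 ⊕ Z/2
Ȟ^2: (0−0)−0=0 ⇒ 0


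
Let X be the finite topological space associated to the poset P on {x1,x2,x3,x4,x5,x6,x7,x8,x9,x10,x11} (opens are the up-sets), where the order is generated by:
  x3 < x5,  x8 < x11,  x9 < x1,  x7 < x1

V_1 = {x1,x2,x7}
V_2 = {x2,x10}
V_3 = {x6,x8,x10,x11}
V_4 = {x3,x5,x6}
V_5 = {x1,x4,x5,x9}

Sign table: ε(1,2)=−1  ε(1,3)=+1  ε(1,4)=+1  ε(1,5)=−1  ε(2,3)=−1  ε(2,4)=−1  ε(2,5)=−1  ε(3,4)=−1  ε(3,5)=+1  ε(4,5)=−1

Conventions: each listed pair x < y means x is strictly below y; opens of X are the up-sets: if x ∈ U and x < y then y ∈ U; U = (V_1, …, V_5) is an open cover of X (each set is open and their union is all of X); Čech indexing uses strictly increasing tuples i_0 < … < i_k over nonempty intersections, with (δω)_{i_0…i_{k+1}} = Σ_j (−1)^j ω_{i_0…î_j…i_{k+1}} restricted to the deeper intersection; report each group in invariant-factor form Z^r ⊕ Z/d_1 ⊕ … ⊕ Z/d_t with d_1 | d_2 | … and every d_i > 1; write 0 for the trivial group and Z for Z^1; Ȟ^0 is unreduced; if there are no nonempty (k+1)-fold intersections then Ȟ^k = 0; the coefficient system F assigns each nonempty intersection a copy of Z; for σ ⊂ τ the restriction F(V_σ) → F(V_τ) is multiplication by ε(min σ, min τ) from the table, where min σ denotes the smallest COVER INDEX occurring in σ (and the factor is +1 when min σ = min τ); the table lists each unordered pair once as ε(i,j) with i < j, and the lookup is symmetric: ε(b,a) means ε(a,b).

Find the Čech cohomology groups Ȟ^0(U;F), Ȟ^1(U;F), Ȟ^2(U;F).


nerve of the cover:
  V12={x2} V15={x1} V23={x10} V34={x6} V45={x5}
C dims 5,5; δ0: rk 5, SNF 1^4·2
Ȟ^0 = (5 − 5) − 0 = 0, so Ȟ^0 ≅ 0
Ȟ^1 = (5 − 0) − 5 = 0 plus torsion [2], so Ȟ^1 ≅ Z/2
Ȟ^2 = (0 − 0) − 0 = 0, so Ȟ^2 ≅ 0

Ȟ^0 ≅ 0, Ȟ^1 ≅ Z/2 and Ȟ^2 ≅ 0


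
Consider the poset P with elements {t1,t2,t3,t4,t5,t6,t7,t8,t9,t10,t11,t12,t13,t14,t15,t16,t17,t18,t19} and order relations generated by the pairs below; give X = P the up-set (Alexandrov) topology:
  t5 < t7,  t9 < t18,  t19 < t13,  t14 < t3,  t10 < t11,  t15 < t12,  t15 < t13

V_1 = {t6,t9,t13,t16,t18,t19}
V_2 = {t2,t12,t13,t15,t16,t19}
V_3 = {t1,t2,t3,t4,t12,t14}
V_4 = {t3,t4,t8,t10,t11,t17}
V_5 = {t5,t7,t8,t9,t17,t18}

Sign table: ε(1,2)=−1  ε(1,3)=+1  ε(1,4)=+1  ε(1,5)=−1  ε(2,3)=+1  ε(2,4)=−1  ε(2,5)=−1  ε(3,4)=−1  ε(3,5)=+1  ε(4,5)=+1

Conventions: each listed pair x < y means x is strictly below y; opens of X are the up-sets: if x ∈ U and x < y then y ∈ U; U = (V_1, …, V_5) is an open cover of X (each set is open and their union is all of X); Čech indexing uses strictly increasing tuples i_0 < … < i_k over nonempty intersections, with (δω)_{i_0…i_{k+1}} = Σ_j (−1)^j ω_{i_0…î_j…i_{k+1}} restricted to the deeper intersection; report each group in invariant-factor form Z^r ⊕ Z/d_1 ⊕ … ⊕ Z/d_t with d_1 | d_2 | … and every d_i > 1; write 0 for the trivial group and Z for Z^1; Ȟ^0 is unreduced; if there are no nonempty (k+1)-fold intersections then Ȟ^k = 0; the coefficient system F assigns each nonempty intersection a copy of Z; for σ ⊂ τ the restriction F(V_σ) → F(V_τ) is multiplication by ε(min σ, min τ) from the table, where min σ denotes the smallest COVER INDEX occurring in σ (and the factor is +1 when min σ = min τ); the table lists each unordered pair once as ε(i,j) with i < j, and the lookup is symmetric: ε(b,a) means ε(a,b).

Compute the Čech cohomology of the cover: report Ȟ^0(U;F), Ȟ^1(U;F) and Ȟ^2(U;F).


nonempty intersections:
  V12={t13,t16,t19} V15={t9,t18} V23={t2,t12} V34={t3,t4} V45={t8,t17}
C dims 5,5; δ0: rk 5, SNF 1^4·2
Ȟ^0: (5−5)−0=0 ⇒ 0
Ȟ^1: (5−0)−5=0 plus torsion [2] ⇒ Z/2
Ȟ^2: (0−0)−0=0 ⇒ 0

Ȟ^0 ≅ 0, Ȟ^1 ≅ Z/2 and Ȟ^2 ≅ 0


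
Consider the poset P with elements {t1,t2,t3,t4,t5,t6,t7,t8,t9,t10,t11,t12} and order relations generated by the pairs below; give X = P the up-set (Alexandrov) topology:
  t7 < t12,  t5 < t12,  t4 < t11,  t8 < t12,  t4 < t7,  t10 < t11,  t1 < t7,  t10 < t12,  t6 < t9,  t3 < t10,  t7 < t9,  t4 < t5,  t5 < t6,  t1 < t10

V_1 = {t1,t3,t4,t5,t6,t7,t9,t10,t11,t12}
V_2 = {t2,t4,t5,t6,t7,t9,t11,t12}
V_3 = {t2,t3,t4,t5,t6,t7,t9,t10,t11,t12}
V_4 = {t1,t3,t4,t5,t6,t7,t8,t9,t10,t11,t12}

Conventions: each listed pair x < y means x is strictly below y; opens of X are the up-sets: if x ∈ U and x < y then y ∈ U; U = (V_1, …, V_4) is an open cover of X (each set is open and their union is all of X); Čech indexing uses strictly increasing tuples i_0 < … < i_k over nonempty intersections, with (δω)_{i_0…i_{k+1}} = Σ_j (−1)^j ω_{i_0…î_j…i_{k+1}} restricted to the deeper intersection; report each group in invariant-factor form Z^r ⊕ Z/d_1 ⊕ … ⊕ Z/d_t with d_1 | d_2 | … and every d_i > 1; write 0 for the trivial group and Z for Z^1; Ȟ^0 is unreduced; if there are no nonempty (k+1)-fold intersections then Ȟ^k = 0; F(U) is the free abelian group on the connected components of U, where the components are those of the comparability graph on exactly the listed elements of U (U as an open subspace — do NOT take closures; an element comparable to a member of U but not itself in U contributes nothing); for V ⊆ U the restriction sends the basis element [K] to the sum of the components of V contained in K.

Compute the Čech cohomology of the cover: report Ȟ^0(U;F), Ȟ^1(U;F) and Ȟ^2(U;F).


Ȟ^0 ≅ Z^2; Ȟ^1 ≅ 0; Ȟ^2 ≅ 0

nonempty intersections:
  V12={t4,t5,t6,t7,t9,t11,t12} V13={t3,t4,t5,t6,t7,t9,t10,t11,t12} V14={t1,t3,t4,t5,t6,t7,t9,t10,t11,t12} V23={t2,t4,t5,t6,t7,t9,t11,t12} V24={t4,t5,t6,t7,t9,t11,t12} V34={t3,t4,t5,t6,t7,t9,t10,t11,t12}
  V123={t4,t5,t6,t7,t9,t11,t12} V124={t4,t5,t6,t7,t9,t11,t12} V134={t3,t4,t5,t6,t7,t9,t10,t11,t12} V234={t4,t5,t6,t7,t9,t11,t12}
  V1234={t4,t5,t6,t7,t9,t11,t12}
components per intersection:
  V1: {t1,t3,t4,t5,t6,t7,t9,t10,t11,t12}
  V2: {t2} {t4,t5,t6,t7,t9,t11,t12}
  V3: {t2} {t3,t4,t5,t6,t7,t9,t10,t11,t12}
  V4: {t1,t3,t4,t5,t6,t7,t8,t9,t10,t11,t12}
  V12: {t4,t5,t6,t7,t9,t11,t12}
  V13: {t3,t4,t5,t6,t7,t9,t10,t11,t12}
  V14: {t1,t3,t4,t5,t6,t7,t9,t10,t11,t12}
  V23: {t2} {t4,t5,t6,t7,t9,t11,t12}
  V24: {t4,t5,t6,t7,t9,t11,t12}
  V34: {t3,t4,t5,t6,t7,t9,t10,t11,t12}
  V123: {t4,t5,t6,t7,t9,t11,t12}
  V124: {t4,t5,t6,t7,t9,t11,t12}
  V134: {t3,t4,t5,t6,t7,t9,t10,t11,t12}
  V234: {t4,t5,t6,t7,t9,t11,t12}
  V1234: {t4,t5,t6,t7,t9,t11,t12}
C dims 6,7,4,1; δ0: rk 4, SNF 1^4; δ1: rk 3, SNF 1^3; δ2: rk 1, SNF 1^1
Ȟ^0: (6−4)−0=2 ⇒ Z^2
Ȟ^1: (7−3)−4=0 ⇒ 0
Ȟ^2: (4−1)−3=0 ⇒ 0


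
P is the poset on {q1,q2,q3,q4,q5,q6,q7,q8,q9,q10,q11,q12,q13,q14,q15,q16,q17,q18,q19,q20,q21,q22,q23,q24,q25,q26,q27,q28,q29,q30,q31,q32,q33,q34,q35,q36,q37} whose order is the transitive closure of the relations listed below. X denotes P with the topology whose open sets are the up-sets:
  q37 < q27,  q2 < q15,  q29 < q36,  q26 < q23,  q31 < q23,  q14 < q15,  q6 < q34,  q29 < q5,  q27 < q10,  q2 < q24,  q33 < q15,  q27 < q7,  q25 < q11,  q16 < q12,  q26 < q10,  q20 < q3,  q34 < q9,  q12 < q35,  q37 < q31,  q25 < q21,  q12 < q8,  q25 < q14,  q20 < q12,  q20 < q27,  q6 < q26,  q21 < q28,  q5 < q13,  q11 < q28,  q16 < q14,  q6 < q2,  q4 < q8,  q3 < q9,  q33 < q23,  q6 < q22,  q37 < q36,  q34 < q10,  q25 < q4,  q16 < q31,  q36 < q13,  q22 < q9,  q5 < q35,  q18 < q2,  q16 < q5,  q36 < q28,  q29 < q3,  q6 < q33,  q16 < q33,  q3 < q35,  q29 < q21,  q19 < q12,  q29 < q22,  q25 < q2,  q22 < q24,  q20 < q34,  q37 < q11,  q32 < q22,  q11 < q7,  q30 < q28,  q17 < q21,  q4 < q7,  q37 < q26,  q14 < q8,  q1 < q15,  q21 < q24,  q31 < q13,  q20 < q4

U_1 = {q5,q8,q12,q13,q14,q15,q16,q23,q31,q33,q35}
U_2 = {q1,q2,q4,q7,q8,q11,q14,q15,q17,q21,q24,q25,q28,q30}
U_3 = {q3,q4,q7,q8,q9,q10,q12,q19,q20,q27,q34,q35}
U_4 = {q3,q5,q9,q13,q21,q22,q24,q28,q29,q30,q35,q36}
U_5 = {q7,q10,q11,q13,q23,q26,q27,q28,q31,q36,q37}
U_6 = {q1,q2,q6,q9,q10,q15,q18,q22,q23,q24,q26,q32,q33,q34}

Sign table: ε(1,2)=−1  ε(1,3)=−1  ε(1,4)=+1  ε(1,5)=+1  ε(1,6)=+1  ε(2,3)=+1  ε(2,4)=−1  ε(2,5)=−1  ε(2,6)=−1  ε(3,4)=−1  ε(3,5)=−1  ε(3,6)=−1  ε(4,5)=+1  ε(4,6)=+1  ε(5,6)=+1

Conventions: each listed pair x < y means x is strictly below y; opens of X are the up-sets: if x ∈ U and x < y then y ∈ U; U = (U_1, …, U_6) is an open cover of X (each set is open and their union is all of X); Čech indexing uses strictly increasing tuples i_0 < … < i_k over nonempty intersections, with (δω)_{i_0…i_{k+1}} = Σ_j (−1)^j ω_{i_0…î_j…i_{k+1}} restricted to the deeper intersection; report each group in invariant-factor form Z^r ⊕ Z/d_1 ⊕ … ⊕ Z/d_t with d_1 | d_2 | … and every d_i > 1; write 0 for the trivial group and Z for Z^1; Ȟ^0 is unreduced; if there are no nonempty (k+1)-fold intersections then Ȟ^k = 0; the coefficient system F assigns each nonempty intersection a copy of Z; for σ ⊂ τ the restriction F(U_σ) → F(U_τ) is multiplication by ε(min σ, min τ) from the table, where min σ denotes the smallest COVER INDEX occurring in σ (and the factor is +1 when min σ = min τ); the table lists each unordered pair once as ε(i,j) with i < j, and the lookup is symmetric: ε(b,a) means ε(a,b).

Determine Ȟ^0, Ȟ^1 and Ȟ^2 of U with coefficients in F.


nerve simplices:
  U12={q8,q14,q15} U13={q8,q12,q35} U14={q5,q13,q35} U15={q13,q23,q31} U16={q15,q23,q33} U23={q4,q7,q8} U24={q21,q24,q28,q30} U25={q7,q11,q28} U26={q1,q2,q15,q24} U34={q3,q9,q35} U35={q7,q10,q27} U36={q9,q10,q34} U45={q13,q28,q36} U46={q9,q22,q24} U56={q10,q23,q26}
  U123={q8} U126={q15} U134={q35} U145={q13} U156={q23} U235={q7} U245={q28} U246={q24} U346={q9} U356={q10}
C dims 6,15,10; δ0: rk 5, SNF 1^5; δ1: rk 10, SNF 1^9·2
degree 0: 6−5−0 = 1 → Ȟ^0 ≅ Z
degree 1: 15−10−5 = 0 → Ȟ^1 ≅ 0
degree 2: 10−0−10 = 0 plus torsion [2] → Ȟ^2 ≅ Z/2

Ȟ^0(U;F) ≅ Z, Ȟ^1(U;F) ≅ 0, Ȟ^2(U;F) ≅ Z/2


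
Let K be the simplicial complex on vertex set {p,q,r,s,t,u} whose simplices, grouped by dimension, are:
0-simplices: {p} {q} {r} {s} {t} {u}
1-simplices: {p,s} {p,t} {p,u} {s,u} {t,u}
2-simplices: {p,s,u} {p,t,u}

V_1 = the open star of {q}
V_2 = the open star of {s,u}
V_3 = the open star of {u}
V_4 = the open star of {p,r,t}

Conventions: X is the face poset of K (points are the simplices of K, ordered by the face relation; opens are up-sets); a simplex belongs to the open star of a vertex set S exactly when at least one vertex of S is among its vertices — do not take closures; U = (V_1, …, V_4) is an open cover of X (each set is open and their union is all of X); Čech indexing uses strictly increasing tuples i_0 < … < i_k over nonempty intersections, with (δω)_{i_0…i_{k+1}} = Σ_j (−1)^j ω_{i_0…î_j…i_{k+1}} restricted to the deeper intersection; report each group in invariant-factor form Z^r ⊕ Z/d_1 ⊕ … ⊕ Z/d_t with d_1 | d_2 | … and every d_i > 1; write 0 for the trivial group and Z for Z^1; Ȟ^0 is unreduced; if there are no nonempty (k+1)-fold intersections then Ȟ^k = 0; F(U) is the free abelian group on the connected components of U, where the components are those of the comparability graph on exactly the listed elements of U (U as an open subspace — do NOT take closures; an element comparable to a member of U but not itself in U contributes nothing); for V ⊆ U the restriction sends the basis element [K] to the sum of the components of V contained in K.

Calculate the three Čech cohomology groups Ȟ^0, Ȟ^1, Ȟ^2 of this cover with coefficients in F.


Ȟ^0(U;F) ≅ Z^3, Ȟ^1(U;F) ≅ 0 and Ȟ^2(U;F) ≅ 0

cover nerve:
  V1={{q}} V2={{s},{u},{p,s},{p,u},{s,u},{t,u},{p,s,u},{p,t,u}} V3={{u},{p,u},{s,u},{t,u},{p,s,u},{p,t,u}} V4={{p},{r},{t},{p,s},{p,t},{p,u},{t,u},{p,s,u},{p,t,u}}
  V23={{u},{p,u},{s,u},{t,u},{p,s,u},{p,t,u}} V24={{p,s},{p,u},{t,u},{p,s,u},{p,t,u}} V34={{p,u},{t,u},{p,s,u},{p,t,u}}
  V234={{p,u},{t,u},{p,s,u},{p,t,u}}
components per intersection:
  V1: {{q}}
  V2: {{s},{u},{p,s},{p,u},{s,u},{t,u},{p,s,u},{p,t,u}}
  V3: {{u},{p,u},{s,u},{t,u},{p,s,u},{p,t,u}}
  V4: {{p},{t},{p,s},{p,t},{p,u},{t,u},{p,s,u},{p,t,u}} {{r}}
  V23: {{u},{p,u},{s,u},{t,u},{p,s,u},{p,t,u}}
  V24: {{p,s},{p,u},{t,u},{p,s,u},{p,t,u}}
  V34: {{p,u},{t,u},{p,s,u},{p,t,u}}
  V234: {{p,u},{t,u},{p,s,u},{p,t,u}}
C dims 5,3,1; δ0: rk 2, SNF 1^2; δ1: rk 1, SNF 1^1
Ȟ^0: (5−2)−0=3 ⇒ Z^3
Ȟ^1: (3−1)−2=0 ⇒ 0
Ȟ^2: (1−0)−1=0 ⇒ 0


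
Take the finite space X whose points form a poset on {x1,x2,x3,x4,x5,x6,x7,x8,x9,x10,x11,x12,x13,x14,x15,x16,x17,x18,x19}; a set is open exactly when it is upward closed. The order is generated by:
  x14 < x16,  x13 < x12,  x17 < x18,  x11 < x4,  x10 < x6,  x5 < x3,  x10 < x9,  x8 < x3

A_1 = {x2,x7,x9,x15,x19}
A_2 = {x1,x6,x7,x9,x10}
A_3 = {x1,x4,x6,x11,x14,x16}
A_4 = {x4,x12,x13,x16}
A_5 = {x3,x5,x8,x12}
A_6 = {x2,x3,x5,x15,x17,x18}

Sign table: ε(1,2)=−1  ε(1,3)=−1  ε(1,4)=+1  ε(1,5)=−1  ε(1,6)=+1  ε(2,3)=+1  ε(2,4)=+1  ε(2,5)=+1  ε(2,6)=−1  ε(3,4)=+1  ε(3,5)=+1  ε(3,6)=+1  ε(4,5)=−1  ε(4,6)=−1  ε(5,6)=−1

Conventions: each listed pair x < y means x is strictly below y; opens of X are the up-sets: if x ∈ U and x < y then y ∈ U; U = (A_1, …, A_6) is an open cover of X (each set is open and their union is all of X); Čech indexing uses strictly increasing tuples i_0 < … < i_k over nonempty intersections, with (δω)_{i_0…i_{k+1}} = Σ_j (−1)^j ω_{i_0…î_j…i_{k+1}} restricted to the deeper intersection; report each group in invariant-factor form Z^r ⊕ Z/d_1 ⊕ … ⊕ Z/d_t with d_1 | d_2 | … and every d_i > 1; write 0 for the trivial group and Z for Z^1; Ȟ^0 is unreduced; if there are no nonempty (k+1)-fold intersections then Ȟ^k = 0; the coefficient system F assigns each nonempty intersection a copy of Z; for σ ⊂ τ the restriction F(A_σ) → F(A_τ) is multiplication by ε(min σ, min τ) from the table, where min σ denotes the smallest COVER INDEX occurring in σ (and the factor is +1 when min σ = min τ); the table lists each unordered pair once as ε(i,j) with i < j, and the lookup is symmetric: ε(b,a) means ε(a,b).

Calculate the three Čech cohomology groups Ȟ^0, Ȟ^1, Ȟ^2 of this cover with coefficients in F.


nonempty intersections:
  A12={x7,x9} A16={x2,x15} A23={x1,x6} A34={x4,x16} A45={x12} A56={x3,x5}
C dims 6,6; δ0: rk 6, SNF 1^5·2
Ȟ^0: (6−6)−0=0 ⇒ 0
Ȟ^1: (6−0)−6=0 plus torsion [2] ⇒ Z/2
Ȟ^2: (0−0)−0=0 ⇒ 0

Ȟ^0 = 0, Ȟ^1 = Z/2, Ȟ^2 = 0


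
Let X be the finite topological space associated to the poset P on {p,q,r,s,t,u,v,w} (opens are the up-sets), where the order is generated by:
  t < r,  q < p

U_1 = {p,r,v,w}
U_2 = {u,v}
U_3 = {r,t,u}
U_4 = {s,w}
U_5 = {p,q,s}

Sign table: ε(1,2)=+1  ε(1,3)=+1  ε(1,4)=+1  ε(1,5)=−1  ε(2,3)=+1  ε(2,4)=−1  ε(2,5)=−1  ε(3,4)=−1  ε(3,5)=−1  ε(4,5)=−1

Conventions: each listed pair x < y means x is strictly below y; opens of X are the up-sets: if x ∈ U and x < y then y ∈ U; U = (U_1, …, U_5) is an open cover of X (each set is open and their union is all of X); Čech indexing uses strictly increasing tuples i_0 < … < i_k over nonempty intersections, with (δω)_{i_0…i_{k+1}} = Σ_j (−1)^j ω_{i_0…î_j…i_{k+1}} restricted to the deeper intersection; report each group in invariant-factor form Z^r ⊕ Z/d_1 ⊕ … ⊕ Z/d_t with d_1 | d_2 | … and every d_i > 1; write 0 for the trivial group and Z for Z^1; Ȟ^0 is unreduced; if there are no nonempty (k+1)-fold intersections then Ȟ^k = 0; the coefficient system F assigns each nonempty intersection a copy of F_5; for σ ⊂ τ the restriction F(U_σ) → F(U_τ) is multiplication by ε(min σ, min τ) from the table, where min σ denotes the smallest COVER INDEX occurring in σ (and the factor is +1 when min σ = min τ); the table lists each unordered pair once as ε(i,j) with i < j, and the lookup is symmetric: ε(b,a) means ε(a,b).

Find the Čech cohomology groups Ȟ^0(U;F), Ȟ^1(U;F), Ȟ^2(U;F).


Ȟ^0 ≅ Z/5; Ȟ^1 ≅ Z/5 ⊕ Z/5; Ȟ^2 ≅ 0

cover nerve:
  U12={v} U13={r} U14={w} U15={p} U23={u} U45={s}
C dims 5,6; δ0: rk_F5 4
Ȟ^0: (5−4)−0=1 ⇒ Z/5
Ȟ^1: (6−0)−4=2 ⇒ Z/5 ⊕ Z/5
Ȟ^2: (0−0)−0=0 ⇒ 0


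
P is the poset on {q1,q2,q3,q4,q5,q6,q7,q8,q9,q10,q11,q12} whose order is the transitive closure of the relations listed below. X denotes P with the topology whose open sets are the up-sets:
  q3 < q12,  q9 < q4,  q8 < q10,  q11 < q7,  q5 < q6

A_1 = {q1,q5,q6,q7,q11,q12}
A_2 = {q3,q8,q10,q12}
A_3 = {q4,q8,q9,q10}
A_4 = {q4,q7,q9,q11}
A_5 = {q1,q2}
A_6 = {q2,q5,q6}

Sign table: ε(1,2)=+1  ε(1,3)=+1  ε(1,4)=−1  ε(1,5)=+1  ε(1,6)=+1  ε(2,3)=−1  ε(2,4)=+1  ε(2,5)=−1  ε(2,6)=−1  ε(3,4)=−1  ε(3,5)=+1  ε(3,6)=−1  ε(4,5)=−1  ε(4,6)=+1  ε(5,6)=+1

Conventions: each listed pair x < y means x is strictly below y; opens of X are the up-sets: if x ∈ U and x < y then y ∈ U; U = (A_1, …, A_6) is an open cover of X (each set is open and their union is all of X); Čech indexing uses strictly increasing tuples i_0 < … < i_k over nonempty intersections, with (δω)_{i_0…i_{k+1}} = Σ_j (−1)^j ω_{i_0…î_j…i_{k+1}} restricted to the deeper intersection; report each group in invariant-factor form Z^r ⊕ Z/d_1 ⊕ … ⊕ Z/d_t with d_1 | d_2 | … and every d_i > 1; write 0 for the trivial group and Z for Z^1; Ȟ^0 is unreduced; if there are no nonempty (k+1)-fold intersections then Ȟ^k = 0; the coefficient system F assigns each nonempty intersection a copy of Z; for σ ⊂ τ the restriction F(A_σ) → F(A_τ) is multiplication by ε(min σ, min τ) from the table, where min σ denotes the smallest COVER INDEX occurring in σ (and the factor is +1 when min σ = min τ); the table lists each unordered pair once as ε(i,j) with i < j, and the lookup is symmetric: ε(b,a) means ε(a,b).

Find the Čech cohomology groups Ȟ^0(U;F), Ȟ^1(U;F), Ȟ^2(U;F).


Ȟ^0 ≅ 0, Ȟ^1 ≅ Z ⊕ Z/2 and Ȟ^2 ≅ 0

nerve of the cover:
  A12={q12} A14={q7,q11} A15={q1} A16={q5,q6} A23={q8,q10} A34={q4,q9} A56={q2}
C dims 6,7; δ0: rk 6, SNF 1^5·2
Ȟ^0 = (6 − 6) − 0 = 0, so Ȟ^0 ≅ 0
Ȟ^1 = (7 − 0) − 6 = 1 plus torsion [2], so Ȟ^1 ≅ Z ⊕ Z/2
Ȟ^2 = (0 − 0) − 0 = 0, so Ȟ^2 ≅ 0


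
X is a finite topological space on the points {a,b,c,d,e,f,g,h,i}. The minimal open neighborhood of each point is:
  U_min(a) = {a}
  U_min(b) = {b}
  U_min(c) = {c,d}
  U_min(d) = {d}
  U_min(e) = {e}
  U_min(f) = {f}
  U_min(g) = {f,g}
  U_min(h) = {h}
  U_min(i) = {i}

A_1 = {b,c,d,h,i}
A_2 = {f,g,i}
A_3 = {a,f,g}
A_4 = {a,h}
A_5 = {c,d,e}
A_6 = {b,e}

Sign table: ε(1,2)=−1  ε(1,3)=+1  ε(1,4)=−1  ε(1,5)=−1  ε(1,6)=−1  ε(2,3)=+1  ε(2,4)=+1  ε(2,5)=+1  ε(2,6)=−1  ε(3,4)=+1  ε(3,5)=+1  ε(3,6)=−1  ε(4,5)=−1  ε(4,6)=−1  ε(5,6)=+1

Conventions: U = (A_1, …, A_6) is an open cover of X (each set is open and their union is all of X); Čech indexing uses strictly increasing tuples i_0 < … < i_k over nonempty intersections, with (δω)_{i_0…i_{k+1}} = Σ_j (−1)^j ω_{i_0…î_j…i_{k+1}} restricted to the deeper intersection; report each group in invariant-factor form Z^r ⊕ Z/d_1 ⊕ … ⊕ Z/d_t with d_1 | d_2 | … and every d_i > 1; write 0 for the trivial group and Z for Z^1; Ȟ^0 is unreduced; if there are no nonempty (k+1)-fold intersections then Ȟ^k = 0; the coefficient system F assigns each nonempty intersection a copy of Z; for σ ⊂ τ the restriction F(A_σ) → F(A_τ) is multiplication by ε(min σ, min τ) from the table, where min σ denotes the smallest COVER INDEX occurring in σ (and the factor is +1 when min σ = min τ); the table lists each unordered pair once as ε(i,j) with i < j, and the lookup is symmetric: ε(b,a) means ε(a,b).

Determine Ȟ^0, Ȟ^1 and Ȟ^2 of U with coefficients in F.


Ȟ^0 ≅ Z; Ȟ^1 ≅ Z^2; Ȟ^2 ≅ 0

intersection data:
  A12={i} A14={h} A15={c,d} A16={b} A23={f,g} A34={a} A56={e}
C dims 6,7; δ0: rk 5, SNF 1^5
Ȟ^0 = (6 − 5) − 0 = 1, so Ȟ^0 ≅ Z
Ȟ^1 = (7 − 0) − 5 = 2, so Ȟ^1 ≅ Z^2
Ȟ^2 = (0 − 0) − 0 = 0, so Ȟ^2 ≅ 0


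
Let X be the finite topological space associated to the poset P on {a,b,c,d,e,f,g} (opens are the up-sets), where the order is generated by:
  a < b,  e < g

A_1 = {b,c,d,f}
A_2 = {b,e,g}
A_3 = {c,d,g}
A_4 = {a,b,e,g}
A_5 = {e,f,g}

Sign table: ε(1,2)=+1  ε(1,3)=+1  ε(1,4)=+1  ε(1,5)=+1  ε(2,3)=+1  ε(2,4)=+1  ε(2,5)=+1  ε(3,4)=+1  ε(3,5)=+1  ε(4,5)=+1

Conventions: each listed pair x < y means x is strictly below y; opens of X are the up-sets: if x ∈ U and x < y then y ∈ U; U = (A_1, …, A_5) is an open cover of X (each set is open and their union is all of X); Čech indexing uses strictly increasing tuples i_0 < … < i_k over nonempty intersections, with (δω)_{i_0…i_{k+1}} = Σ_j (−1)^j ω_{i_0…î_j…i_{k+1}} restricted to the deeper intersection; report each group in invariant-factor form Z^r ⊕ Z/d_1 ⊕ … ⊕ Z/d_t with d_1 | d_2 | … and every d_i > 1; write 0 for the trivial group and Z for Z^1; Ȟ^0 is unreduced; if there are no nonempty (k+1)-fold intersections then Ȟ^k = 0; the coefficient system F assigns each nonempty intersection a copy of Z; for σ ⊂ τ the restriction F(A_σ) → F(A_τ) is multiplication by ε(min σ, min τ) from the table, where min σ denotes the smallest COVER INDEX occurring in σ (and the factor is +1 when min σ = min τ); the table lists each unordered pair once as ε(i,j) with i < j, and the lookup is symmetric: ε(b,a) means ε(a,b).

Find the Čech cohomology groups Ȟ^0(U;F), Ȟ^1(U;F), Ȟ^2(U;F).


Ȟ^0(U;F) ≅ Z,  Ȟ^1(U;F) ≅ Z^2,  Ȟ^2(U;F) ≅ 0

nonempty overlaps:
  A12={b} A13={c,d} A14={b} A15={f} A23={g} A24={b,e,g} A25={e,g} A34={g} A35={g} A45={e,g}
  A124={b} A234={g} A235={g} A245={e,g} A345={g}
  A2345={g}
C dims 5,10,5,1; δ0: rk 4, SNF 1^4; δ1: rk 4, SNF 1^4; δ2: rk 1, SNF 1^1
degree 0: 5−4−0 = 1 → Ȟ^0 ≅ Z
degree 1: 10−4−4 = 2 → Ȟ^1 ≅ Z^2
degree 2: 5−1−4 = 0 → Ȟ^2 ≅ 0


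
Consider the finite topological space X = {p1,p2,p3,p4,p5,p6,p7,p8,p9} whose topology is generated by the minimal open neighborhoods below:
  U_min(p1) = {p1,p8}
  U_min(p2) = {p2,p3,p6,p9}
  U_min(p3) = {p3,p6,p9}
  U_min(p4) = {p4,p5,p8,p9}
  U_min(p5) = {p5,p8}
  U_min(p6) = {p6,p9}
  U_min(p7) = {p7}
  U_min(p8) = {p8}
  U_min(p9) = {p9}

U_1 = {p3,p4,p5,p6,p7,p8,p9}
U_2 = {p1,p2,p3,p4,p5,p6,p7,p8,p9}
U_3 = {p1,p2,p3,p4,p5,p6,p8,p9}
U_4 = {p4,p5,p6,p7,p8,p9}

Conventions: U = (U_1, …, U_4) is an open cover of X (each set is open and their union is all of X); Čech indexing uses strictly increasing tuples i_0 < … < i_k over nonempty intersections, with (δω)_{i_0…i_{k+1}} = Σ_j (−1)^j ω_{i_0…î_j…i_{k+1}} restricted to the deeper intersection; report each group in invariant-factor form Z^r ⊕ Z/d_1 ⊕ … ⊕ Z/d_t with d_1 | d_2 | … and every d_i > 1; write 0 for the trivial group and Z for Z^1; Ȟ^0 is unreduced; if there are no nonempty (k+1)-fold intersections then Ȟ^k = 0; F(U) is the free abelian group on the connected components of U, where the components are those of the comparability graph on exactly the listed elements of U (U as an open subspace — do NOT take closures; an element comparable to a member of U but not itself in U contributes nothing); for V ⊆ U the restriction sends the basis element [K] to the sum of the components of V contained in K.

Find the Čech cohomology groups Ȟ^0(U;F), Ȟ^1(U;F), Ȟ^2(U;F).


Ȟ^0 ≅ Z^2,  Ȟ^1 ≅ 0,  Ȟ^2 ≅ 0

nerve simplices:
  U12={p3,p4,p5,p6,p7,p8,p9} U13={p3,p4,p5,p6,p8,p9} U14={p4,p5,p6,p7,p8,p9} U23={p1,p2,p3,p4,p5,p6,p8,p9} U24={p4,p5,p6,p7,p8,p9} U34={p4,p5,p6,p8,p9}
  U123={p3,p4,p5,p6,p8,p9} U124={p4,p5,p6,p7,p8,p9} U134={p4,p5,p6,p8,p9} U234={p4,p5,p6,p8,p9}
  U1234={p4,p5,p6,p8,p9}
components per intersection:
  U1: {p3,p4,p5,p6,p8,p9} {p7}
  U2: {p1,p2,p3,p4,p5,p6,p8,p9} {p7}
  U3: {p1,p2,p3,p4,p5,p6,p8,p9}
  U4: {p4,p5,p6,p8,p9} {p7}
  U12: {p3,p4,p5,p6,p8,p9} {p7}
  U13: {p3,p4,p5,p6,p8,p9}
  U14: {p4,p5,p6,p8,p9} {p7}
  U23: {p1,p2,p3,p4,p5,p6,p8,p9}
  U24: {p4,p5,p6,p8,p9} {p7}
  U34: {p4,p5,p6,p8,p9}
  U123: {p3,p4,p5,p6,p8,p9}
  U124: {p4,p5,p6,p8,p9} {p7}
  U134: {p4,p5,p6,p8,p9}
  U234: {p4,p5,p6,p8,p9}
  U1234: {p4,p5,p6,p8,p9}
C dims 7,9,5,1; δ0: rk 5, SNF 1^5; δ1: rk 4, SNF 1^4; δ2: rk 1, SNF 1^1
degree 0: 7−5−0 = 2 → Ȟ^0 ≅ Z^2
degree 1: 9−4−5 = 0 → Ȟ^1 ≅ 0
degree 2: 5−1−4 = 0 → Ȟ^2 ≅ 0


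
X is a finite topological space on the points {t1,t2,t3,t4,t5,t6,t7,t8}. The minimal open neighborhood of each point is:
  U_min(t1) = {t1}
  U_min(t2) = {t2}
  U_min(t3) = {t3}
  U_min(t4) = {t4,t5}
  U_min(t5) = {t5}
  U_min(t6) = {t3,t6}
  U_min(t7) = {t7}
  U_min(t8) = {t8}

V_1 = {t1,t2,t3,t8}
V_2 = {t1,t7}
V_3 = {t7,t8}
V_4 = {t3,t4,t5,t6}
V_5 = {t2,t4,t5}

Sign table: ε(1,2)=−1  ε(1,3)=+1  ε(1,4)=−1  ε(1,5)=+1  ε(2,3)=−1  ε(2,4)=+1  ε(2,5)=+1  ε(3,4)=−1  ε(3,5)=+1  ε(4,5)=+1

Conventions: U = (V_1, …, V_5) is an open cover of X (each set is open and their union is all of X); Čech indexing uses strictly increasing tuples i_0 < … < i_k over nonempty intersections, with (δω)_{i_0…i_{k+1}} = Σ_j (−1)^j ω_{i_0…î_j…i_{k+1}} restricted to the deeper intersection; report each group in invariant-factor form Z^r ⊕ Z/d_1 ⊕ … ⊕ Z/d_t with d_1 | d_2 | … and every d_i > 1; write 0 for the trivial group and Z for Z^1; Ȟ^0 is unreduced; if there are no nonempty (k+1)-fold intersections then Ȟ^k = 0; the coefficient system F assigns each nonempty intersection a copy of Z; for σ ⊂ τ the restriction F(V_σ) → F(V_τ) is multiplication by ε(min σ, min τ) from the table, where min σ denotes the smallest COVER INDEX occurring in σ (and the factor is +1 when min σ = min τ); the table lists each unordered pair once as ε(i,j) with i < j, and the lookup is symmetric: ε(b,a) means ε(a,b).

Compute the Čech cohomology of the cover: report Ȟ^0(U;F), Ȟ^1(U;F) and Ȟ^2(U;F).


Ȟ^0 = 0,  Ȟ^1 = Z ⊕ Z/2,  Ȟ^2 = 0

nerve simplices:
  V12={t1} V13={t8} V14={t3} V15={t2} V23={t7} V45={t4,t5}
C dims 5,6; δ0: rk 5, SNF 1^4·2
degree 0: 5−5−0 = 0 → Ȟ^0 ≅ 0
degree 1: 6−0−5 = 1 plus torsion [2] → Ȟ^1 ≅ Z ⊕ Z/2
degree 2: 0−0−0 = 0 → Ȟ^2 ≅ 0
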